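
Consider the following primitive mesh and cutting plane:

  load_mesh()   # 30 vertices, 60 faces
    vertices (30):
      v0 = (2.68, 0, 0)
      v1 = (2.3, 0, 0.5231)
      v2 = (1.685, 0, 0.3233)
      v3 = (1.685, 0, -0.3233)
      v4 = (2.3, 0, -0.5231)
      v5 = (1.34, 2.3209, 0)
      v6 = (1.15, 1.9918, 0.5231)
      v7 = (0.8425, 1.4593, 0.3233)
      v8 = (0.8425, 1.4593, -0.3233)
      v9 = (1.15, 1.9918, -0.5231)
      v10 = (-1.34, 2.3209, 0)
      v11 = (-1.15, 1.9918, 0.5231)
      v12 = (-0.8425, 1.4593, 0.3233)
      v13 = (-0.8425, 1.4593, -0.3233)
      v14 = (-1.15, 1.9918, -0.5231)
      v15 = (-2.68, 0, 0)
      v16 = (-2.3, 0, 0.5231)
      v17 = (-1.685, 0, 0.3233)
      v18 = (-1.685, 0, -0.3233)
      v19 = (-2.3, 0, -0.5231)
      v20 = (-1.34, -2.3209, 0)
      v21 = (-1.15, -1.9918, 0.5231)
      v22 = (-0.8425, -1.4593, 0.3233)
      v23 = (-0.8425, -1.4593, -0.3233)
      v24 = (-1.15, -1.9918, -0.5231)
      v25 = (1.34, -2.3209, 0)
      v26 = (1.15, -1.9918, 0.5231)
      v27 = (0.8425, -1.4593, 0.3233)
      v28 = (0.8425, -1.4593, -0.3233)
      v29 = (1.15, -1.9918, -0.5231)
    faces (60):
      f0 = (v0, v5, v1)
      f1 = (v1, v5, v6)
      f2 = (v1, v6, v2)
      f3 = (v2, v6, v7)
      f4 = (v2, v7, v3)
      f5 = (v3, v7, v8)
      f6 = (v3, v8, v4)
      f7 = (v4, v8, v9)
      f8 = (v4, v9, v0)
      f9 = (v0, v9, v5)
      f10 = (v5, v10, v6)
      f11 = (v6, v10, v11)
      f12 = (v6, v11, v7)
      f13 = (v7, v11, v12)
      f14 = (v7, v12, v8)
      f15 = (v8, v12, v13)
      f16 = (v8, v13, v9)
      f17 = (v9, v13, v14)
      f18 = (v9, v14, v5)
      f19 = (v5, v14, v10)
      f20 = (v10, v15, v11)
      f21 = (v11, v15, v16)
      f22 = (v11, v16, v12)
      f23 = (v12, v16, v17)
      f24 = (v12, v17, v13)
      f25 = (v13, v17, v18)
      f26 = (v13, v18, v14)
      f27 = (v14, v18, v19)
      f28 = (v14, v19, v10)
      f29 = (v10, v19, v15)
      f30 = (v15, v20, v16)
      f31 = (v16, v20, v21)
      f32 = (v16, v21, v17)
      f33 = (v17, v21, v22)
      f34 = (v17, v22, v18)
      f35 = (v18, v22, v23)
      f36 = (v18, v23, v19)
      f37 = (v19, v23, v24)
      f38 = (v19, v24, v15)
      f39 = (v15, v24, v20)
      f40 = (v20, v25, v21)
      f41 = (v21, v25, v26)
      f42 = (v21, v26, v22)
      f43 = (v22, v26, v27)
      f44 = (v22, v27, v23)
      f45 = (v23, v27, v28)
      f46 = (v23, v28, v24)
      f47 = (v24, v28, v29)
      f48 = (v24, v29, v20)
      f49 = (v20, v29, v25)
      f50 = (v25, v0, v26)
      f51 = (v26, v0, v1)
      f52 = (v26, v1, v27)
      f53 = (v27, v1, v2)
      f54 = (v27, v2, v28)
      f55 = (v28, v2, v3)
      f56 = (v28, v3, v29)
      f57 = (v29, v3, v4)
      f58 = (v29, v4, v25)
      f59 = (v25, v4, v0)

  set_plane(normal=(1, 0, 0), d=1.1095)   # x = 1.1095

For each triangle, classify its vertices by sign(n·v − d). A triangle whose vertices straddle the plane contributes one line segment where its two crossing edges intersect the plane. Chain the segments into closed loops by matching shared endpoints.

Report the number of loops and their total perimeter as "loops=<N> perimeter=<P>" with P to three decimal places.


loops=2 perimeter=7.829

Straddling triangles (24 of 60):
  (v2,v6,v7) [++-] → (1.1095, 1.92167, 0.496785)–(1.1095, 0.996827, 0.3233)  len=0.9410
  (v2,v7,v3) [+-+] → (1.1095, 0.996827, 0.3233)–(1.1095, 0.996827, 0.118383)  len=0.2049
  (v3,v7,v8) [+--] → (1.1095, 0.996827, 0.118383)–(1.1095, 0.996827, -0.3233)  len=0.4417
  (v3,v8,v4) [+-+] → (1.1095, 0.996827, -0.3233)–(1.1095, 1.19197, -0.359901)  len=0.1985
  (v4,v8,v9) [+-+] → (1.1095, 1.19197, -0.359901)–(1.1095, 1.92167, -0.496785)  len=0.7424
  (v5,v10,v6) [+-+] → (1.1095, 2.3209, 0)–(1.1095, 1.99715, 0.514592)  len=0.6080
  (v6,v10,v11) [+--] → (1.1095, 1.99715, 0.514592)–(1.1095, 1.9918, 0.5231)  len=0.0101
  (v6,v11,v7) [+--] → (1.1095, 1.9918, 0.5231)–(1.1095, 1.92167, 0.496785)  len=0.0749
  (v8,v13,v9) [--+] → (1.1095, 1.98098, -0.519039)–(1.1095, 1.92167, -0.496785)  len=0.0633
  (v9,v13,v14) [+--] → (1.1095, 1.98098, -0.519039)–(1.1095, 1.9918, -0.5231)  len=0.0116
  (v9,v14,v5) [+-+] → (1.1095, 1.9918, -0.5231)–(1.1095, 2.29044, -0.0484235)  len=0.5608
  (v5,v14,v10) [+--] → (1.1095, 2.29044, -0.0484235)–(1.1095, 2.3209, 0)  len=0.0572
  (v20,v25,v21) [-+-] → (1.1095, -2.3209, 0)–(1.1095, -2.29044, 0.0484235)  len=0.0572
  (v21,v25,v26) [-++] → (1.1095, -2.29044, 0.0484235)–(1.1095, -1.9918, 0.5231)  len=0.5608
  (v21,v26,v22) [-+-] → (1.1095, -1.9918, 0.5231)–(1.1095, -1.98098, 0.519039)  len=0.0116
  (v22,v26,v27) [-+-] → (1.1095, -1.98098, 0.519039)–(1.1095, -1.92167, 0.496785)  len=0.0633
  (v24,v28,v29) [--+] → (1.1095, -1.92167, -0.496785)–(1.1095, -1.9918, -0.5231)  len=0.0749
  (v24,v29,v20) [-+-] → (1.1095, -1.9918, -0.5231)–(1.1095, -1.99715, -0.514592)  len=0.0101
  (v20,v29,v25) [-++] → (1.1095, -1.99715, -0.514592)–(1.1095, -2.3209, 0)  len=0.6080
  (v26,v1,v27) [++-] → (1.1095, -1.19197, 0.359901)–(1.1095, -1.92167, 0.496785)  len=0.7424
  (v27,v1,v2) [-++] → (1.1095, -1.19197, 0.359901)–(1.1095, -0.996827, 0.3233)  len=0.1985
  (v27,v2,v28) [-+-] → (1.1095, -0.996827, 0.3233)–(1.1095, -0.996827, -0.118383)  len=0.4417
  (v28,v2,v3) [-++] → (1.1095, -0.996827, -0.118383)–(1.1095, -0.996827, -0.3233)  len=0.2049
  (v28,v3,v29) [-++] → (1.1095, -0.996827, -0.3233)–(1.1095, -1.92167, -0.496785)  len=0.9410

Chained into 2 loop(s):
  loop 1: 12 segments, perimeter = 3.9144
  loop 2: 12 segments, perimeter = 3.9144
Total perimeter = 7.829


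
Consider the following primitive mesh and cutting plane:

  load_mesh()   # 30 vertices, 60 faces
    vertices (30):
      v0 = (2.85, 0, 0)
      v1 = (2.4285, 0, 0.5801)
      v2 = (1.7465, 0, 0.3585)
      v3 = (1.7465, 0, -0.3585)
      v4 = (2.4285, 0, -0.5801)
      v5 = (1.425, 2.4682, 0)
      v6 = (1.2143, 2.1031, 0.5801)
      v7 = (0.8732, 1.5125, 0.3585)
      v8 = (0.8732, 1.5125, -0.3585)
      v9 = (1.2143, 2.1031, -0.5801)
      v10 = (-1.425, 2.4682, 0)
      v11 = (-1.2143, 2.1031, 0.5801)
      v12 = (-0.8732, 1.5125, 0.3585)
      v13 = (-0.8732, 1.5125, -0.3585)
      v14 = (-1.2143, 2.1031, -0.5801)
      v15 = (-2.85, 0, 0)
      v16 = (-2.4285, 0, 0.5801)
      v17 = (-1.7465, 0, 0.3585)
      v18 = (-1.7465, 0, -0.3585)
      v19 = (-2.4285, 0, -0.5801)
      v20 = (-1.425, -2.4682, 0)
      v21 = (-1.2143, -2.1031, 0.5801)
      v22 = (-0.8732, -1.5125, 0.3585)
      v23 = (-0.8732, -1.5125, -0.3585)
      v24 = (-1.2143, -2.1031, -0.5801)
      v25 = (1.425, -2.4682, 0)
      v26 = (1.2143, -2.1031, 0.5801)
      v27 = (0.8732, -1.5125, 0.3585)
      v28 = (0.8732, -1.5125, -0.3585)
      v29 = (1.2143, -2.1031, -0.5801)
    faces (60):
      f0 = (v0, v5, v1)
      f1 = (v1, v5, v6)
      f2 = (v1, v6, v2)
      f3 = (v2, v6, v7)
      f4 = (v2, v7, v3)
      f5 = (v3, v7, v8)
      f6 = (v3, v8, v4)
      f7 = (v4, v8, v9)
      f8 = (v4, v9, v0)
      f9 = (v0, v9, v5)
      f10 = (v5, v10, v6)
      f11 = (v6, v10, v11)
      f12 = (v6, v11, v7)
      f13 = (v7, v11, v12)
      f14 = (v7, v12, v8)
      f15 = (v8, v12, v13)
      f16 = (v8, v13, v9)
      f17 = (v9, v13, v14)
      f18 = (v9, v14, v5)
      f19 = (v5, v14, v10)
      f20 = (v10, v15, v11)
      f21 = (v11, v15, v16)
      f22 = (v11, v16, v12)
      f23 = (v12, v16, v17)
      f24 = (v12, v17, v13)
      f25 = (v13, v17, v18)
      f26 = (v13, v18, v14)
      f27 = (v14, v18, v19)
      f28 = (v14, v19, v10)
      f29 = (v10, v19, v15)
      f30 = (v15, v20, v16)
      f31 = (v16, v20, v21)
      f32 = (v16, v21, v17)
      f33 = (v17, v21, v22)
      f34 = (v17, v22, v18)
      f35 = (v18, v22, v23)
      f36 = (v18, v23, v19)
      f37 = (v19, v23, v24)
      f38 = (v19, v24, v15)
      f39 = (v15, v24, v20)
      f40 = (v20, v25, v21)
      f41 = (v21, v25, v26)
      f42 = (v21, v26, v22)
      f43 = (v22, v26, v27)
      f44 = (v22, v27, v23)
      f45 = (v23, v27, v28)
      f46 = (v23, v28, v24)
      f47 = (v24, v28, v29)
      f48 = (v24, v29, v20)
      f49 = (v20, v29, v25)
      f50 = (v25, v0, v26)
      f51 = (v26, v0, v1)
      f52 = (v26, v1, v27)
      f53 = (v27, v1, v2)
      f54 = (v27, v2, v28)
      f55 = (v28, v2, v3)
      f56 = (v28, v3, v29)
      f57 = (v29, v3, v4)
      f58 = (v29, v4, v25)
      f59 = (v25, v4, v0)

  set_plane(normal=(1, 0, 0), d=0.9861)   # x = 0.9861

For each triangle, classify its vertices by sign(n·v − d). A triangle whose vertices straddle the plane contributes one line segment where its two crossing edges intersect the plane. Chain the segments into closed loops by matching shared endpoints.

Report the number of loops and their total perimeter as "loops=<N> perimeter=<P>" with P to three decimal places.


Straddling triangles (24 of 60):
  (v2,v6,v7) [++-] → (0.9861, 1.70798, 0.431847)–(0.9861, 1.31696, 0.3585)  len=0.3978
  (v2,v7,v3) [+-+] → (0.9861, 1.31696, 0.3585)–(0.9861, 1.31696, 0.265806)  len=0.0927
  (v3,v7,v8) [+--] → (0.9861, 1.31696, 0.265806)–(0.9861, 1.31696, -0.3585)  len=0.6243
  (v3,v8,v4) [+-+] → (0.9861, 1.31696, -0.3585)–(0.9861, 1.40271, -0.374586)  len=0.0872
  (v4,v8,v9) [+-+] → (0.9861, 1.40271, -0.374586)–(0.9861, 1.70798, -0.431847)  len=0.3106
  (v5,v10,v6) [+-+] → (0.9861, 2.4682, 0)–(0.9861, 2.13467, 0.529943)  len=0.6262
  (v6,v10,v11) [+--] → (0.9861, 2.13467, 0.529943)–(0.9861, 2.1031, 0.5801)  len=0.0593
  (v6,v11,v7) [+--] → (0.9861, 2.1031, 0.5801)–(0.9861, 1.70798, 0.431847)  len=0.4220
  (v8,v13,v9) [--+] → (0.9861, 2.03854, -0.555875)–(0.9861, 1.70798, -0.431847)  len=0.3531
  (v9,v13,v14) [+--] → (0.9861, 2.03854, -0.555875)–(0.9861, 2.1031, -0.5801)  len=0.0690
  (v9,v14,v5) [+-+] → (0.9861, 2.1031, -0.5801)–(0.9861, 2.40749, -0.0964672)  len=0.5714
  (v5,v14,v10) [+--] → (0.9861, 2.40749, -0.0964672)–(0.9861, 2.4682, 0)  len=0.1140
  (v20,v25,v21) [-+-] → (0.9861, -2.4682, 0)–(0.9861, -2.40749, 0.0964672)  len=0.1140
  (v21,v25,v26) [-++] → (0.9861, -2.40749, 0.0964672)–(0.9861, -2.1031, 0.5801)  len=0.5714
  (v21,v26,v22) [-+-] → (0.9861, -2.1031, 0.5801)–(0.9861, -2.03854, 0.555875)  len=0.0690
  (v22,v26,v27) [-+-] → (0.9861, -2.03854, 0.555875)–(0.9861, -1.70798, 0.431847)  len=0.3531
  (v24,v28,v29) [--+] → (0.9861, -1.70798, -0.431847)–(0.9861, -2.1031, -0.5801)  len=0.4220
  (v24,v29,v20) [-+-] → (0.9861, -2.1031, -0.5801)–(0.9861, -2.13467, -0.529943)  len=0.0593
  (v20,v29,v25) [-++] → (0.9861, -2.13467, -0.529943)–(0.9861, -2.4682, 0)  len=0.6262
  (v26,v1,v27) [++-] → (0.9861, -1.40271, 0.374586)–(0.9861, -1.70798, 0.431847)  len=0.3106
  (v27,v1,v2) [-++] → (0.9861, -1.40271, 0.374586)–(0.9861, -1.31696, 0.3585)  len=0.0872
  (v27,v2,v28) [-+-] → (0.9861, -1.31696, 0.3585)–(0.9861, -1.31696, -0.265806)  len=0.6243
  (v28,v2,v3) [-++] → (0.9861, -1.31696, -0.265806)–(0.9861, -1.31696, -0.3585)  len=0.0927
  (v28,v3,v29) [-++] → (0.9861, -1.31696, -0.3585)–(0.9861, -1.70798, -0.431847)  len=0.3978

Chained into 2 loop(s):
  loop 1: 12 segments, perimeter = 3.7276
  loop 2: 12 segments, perimeter = 3.7276
Total perimeter = 7.455

loops=2 perimeter=7.455


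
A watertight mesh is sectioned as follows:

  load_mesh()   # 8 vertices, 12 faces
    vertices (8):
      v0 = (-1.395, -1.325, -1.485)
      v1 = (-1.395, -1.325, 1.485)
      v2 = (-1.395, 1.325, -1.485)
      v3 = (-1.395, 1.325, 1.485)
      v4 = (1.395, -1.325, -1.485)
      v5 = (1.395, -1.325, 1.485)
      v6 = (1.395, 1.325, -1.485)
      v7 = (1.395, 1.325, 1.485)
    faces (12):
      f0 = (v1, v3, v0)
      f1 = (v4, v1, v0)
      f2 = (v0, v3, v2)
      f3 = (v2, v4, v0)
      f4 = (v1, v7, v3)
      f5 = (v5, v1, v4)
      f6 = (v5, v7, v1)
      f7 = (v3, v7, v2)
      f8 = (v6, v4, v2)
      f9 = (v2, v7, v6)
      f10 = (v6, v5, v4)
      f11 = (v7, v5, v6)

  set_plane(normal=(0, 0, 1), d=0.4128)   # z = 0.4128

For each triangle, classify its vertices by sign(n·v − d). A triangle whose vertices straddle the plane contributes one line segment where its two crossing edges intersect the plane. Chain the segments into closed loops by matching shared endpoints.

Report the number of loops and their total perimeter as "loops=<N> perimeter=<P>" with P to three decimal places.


loops=1 perimeter=10.880

Straddling triangles (8 of 12):
  (v1,v3,v0) [++-] → (-1.395, 0.368323, 0.4128)–(-1.395, -1.325, 0.4128)  len=1.6933
  (v4,v1,v0) [-+-] → (-0.387782, -1.325, 0.4128)–(-1.395, -1.325, 0.4128)  len=1.0072
  (v0,v3,v2) [-+-] → (-1.395, 0.368323, 0.4128)–(-1.395, 1.325, 0.4128)  len=0.9567
  (v5,v1,v4) [++-] → (-0.387782, -1.325, 0.4128)–(1.395, -1.325, 0.4128)  len=1.7828
  (v3,v7,v2) [++-] → (0.387782, 1.325, 0.4128)–(-1.395, 1.325, 0.4128)  len=1.7828
  (v2,v7,v6) [-+-] → (0.387782, 1.325, 0.4128)–(1.395, 1.325, 0.4128)  len=1.0072
  (v6,v5,v4) [-+-] → (1.395, -0.368323, 0.4128)–(1.395, -1.325, 0.4128)  len=0.9567
  (v7,v5,v6) [++-] → (1.395, -0.368323, 0.4128)–(1.395, 1.325, 0.4128)  len=1.6933

Chained into 1 loop(s):
  loop 1: 8 segments, perimeter = 10.8800
Total perimeter = 10.880


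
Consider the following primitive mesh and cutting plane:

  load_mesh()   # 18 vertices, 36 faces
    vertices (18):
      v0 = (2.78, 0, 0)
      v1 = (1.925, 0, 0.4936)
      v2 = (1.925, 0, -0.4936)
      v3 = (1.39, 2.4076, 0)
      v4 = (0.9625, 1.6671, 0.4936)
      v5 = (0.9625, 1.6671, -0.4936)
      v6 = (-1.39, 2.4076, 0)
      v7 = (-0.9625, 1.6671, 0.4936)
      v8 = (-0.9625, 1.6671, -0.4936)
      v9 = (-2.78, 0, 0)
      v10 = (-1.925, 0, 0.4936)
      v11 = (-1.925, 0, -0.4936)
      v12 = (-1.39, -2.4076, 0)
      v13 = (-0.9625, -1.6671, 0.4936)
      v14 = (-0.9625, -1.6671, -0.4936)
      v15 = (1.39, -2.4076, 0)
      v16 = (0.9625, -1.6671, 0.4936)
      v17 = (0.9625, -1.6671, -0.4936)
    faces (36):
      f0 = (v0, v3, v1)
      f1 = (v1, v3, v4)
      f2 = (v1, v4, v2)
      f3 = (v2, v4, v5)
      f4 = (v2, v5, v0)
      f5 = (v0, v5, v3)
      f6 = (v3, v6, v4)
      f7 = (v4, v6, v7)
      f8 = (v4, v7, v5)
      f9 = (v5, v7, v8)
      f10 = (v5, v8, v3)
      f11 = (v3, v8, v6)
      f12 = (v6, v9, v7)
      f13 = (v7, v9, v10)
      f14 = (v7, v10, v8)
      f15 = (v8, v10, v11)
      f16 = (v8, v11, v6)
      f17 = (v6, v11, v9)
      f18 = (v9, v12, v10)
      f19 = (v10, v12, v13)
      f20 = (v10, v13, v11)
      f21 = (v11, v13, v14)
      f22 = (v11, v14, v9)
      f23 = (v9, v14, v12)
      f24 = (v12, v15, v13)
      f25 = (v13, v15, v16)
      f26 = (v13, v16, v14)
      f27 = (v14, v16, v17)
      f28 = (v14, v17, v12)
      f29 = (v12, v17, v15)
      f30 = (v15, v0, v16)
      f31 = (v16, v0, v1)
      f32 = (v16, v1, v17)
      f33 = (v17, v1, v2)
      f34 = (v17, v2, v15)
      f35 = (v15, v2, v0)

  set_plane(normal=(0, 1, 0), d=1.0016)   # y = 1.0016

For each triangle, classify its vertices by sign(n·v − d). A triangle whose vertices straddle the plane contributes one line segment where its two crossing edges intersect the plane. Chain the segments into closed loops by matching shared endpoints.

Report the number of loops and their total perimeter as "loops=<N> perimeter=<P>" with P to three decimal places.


loops=2 perimeter=5.923

Straddling triangles (12 of 36):
  (v0,v3,v1) [-+-] → (2.20174, 1.0016, 0)–(1.70243, 1.0016, 0.288255)  len=0.5765
  (v1,v3,v4) [-++] → (1.70243, 1.0016, 0.288255)–(1.34673, 1.0016, 0.4936)  len=0.4107
  (v1,v4,v2) [-+-] → (1.34673, 1.0016, 0.4936)–(1.34673, 1.0016, 0.0995135)  len=0.3941
  (v2,v4,v5) [-++] → (1.34673, 1.0016, 0.0995135)–(1.34673, 1.0016, -0.4936)  len=0.5931
  (v2,v5,v0) [-+-] → (1.34673, 1.0016, -0.4936)–(1.68804, 1.0016, -0.296557)  len=0.3941
  (v0,v5,v3) [-++] → (1.68804, 1.0016, -0.296557)–(2.20174, 1.0016, 0)  len=0.5932
  (v6,v9,v7) [+-+] → (-2.20174, 1.0016, 0)–(-1.68804, 1.0016, 0.296557)  len=0.5932
  (v7,v9,v10) [+--] → (-1.68804, 1.0016, 0.296557)–(-1.34673, 1.0016, 0.4936)  len=0.3941
  (v7,v10,v8) [+-+] → (-1.34673, 1.0016, 0.4936)–(-1.34673, 1.0016, -0.0995135)  len=0.5931
  (v8,v10,v11) [+--] → (-1.34673, 1.0016, -0.0995135)–(-1.34673, 1.0016, -0.4936)  len=0.3941
  (v8,v11,v6) [+-+] → (-1.34673, 1.0016, -0.4936)–(-1.70243, 1.0016, -0.288255)  len=0.4107
  (v6,v11,v9) [+--] → (-1.70243, 1.0016, -0.288255)–(-2.20174, 1.0016, 0)  len=0.5765

Chained into 2 loop(s):
  loop 1: 6 segments, perimeter = 2.9617
  loop 2: 6 segments, perimeter = 2.9617
Total perimeter = 5.923


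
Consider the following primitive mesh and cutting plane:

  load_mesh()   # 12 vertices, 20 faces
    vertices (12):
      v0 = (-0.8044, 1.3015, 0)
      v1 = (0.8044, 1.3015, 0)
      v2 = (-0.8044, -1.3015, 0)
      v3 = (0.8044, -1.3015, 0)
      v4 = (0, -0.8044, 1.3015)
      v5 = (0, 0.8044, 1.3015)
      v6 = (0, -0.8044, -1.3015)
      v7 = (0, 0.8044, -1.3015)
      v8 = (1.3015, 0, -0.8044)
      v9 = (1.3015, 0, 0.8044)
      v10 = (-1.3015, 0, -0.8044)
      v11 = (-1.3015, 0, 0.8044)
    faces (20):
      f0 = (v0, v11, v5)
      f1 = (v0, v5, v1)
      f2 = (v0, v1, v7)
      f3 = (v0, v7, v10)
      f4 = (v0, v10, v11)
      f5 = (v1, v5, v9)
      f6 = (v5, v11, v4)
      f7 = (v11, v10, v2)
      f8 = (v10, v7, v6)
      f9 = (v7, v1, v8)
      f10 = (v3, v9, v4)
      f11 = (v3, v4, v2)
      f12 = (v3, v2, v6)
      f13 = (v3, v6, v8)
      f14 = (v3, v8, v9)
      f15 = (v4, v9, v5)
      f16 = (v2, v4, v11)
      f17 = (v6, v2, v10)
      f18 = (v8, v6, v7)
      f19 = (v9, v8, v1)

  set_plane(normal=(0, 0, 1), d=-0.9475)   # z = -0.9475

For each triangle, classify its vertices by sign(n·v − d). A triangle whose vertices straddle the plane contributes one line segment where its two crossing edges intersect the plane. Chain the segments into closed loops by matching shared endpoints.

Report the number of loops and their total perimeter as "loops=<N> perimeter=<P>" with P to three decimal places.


Straddling triangles (8 of 20):
  (v0,v1,v7) [++-] → (0.218792, 0.939608, -0.9475)–(-0.218792, 0.939608, -0.9475)  len=0.4376
  (v0,v7,v10) [+-+] → (-0.218792, 0.939608, -0.9475)–(-0.926838, 0.231562, -0.9475)  len=1.0013
  (v10,v7,v6) [+--] → (-0.926838, 0.231562, -0.9475)–(-0.926838, -0.231562, -0.9475)  len=0.4631
  (v7,v1,v8) [-++] → (0.218792, 0.939608, -0.9475)–(0.926838, 0.231562, -0.9475)  len=1.0013
  (v3,v2,v6) [++-] → (-0.218792, -0.939608, -0.9475)–(0.218792, -0.939608, -0.9475)  len=0.4376
  (v3,v6,v8) [+-+] → (0.218792, -0.939608, -0.9475)–(0.926838, -0.231562, -0.9475)  len=1.0013
  (v6,v2,v10) [-++] → (-0.218792, -0.939608, -0.9475)–(-0.926838, -0.231562, -0.9475)  len=1.0013
  (v8,v6,v7) [+--] → (0.926838, -0.231562, -0.9475)–(0.926838, 0.231562, -0.9475)  len=0.4631

Chained into 1 loop(s):
  loop 1: 8 segments, perimeter = 5.8067
Total perimeter = 5.807

loops=1 perimeter=5.807


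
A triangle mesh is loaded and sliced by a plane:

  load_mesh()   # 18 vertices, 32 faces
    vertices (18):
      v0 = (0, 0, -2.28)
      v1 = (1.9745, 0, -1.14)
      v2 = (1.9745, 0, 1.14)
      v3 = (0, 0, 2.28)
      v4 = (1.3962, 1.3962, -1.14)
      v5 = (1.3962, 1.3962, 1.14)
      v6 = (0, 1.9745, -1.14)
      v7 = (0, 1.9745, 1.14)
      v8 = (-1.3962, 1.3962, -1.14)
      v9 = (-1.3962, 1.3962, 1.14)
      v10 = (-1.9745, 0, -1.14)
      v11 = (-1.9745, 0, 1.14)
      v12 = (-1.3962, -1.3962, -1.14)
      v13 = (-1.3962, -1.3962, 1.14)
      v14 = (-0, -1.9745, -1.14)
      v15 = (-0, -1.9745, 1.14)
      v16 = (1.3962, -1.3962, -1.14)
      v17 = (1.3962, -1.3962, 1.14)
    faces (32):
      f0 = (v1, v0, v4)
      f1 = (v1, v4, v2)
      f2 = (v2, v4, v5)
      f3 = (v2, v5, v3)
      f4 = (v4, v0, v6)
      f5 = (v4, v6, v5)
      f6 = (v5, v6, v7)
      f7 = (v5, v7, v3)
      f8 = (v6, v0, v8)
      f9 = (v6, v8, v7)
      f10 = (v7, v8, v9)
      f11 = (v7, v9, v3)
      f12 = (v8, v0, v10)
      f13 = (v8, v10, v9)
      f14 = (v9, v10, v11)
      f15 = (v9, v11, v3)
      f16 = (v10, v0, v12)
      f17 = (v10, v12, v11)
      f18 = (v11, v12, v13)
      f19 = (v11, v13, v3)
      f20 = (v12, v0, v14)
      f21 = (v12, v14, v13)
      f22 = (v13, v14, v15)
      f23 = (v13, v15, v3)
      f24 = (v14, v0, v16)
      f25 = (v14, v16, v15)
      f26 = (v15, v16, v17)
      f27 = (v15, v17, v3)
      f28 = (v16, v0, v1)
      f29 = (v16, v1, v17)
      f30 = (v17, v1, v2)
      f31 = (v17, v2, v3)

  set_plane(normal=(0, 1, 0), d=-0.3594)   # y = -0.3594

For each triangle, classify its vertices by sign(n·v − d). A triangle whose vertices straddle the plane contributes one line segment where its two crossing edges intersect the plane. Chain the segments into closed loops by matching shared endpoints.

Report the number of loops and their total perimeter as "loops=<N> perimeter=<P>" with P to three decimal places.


Straddling triangles (12 of 32):
  (v10,v0,v12) [++-] → (-0.3594, -0.3594, -1.98655)–(-1.82564, -0.3594, -1.14)  len=1.6931
  (v10,v12,v11) [+-+] → (-1.82564, -0.3594, -1.14)–(-1.82564, -0.3594, 0.553098)  len=1.6931
  (v11,v12,v13) [+--] → (-1.82564, -0.3594, 0.553098)–(-1.82564, -0.3594, 1.14)  len=0.5869
  (v11,v13,v3) [+-+] → (-1.82564, -0.3594, 1.14)–(-0.3594, -0.3594, 1.98655)  len=1.6931
  (v12,v0,v14) [-+-] → (-0.3594, -0.3594, -1.98655)–(0, -0.3594, -2.0725)  len=0.3695
  (v13,v15,v3) [--+] → (0, -0.3594, 2.0725)–(-0.3594, -0.3594, 1.98655)  len=0.3695
  (v14,v0,v16) [-+-] → (0, -0.3594, -2.0725)–(0.3594, -0.3594, -1.98655)  len=0.3695
  (v15,v17,v3) [--+] → (0.3594, -0.3594, 1.98655)–(0, -0.3594, 2.0725)  len=0.3695
  (v16,v0,v1) [-++] → (0.3594, -0.3594, -1.98655)–(1.82564, -0.3594, -1.14)  len=1.6931
  (v16,v1,v17) [-+-] → (1.82564, -0.3594, -1.14)–(1.82564, -0.3594, -0.553098)  len=0.5869
  (v17,v1,v2) [-++] → (1.82564, -0.3594, -0.553098)–(1.82564, -0.3594, 1.14)  len=1.6931
  (v17,v2,v3) [-++] → (1.82564, -0.3594, 1.14)–(0.3594, -0.3594, 1.98655)  len=1.6931

Chained into 1 loop(s):
  loop 1: 12 segments, perimeter = 12.8104
Total perimeter = 12.810

loops=1 perimeter=12.810


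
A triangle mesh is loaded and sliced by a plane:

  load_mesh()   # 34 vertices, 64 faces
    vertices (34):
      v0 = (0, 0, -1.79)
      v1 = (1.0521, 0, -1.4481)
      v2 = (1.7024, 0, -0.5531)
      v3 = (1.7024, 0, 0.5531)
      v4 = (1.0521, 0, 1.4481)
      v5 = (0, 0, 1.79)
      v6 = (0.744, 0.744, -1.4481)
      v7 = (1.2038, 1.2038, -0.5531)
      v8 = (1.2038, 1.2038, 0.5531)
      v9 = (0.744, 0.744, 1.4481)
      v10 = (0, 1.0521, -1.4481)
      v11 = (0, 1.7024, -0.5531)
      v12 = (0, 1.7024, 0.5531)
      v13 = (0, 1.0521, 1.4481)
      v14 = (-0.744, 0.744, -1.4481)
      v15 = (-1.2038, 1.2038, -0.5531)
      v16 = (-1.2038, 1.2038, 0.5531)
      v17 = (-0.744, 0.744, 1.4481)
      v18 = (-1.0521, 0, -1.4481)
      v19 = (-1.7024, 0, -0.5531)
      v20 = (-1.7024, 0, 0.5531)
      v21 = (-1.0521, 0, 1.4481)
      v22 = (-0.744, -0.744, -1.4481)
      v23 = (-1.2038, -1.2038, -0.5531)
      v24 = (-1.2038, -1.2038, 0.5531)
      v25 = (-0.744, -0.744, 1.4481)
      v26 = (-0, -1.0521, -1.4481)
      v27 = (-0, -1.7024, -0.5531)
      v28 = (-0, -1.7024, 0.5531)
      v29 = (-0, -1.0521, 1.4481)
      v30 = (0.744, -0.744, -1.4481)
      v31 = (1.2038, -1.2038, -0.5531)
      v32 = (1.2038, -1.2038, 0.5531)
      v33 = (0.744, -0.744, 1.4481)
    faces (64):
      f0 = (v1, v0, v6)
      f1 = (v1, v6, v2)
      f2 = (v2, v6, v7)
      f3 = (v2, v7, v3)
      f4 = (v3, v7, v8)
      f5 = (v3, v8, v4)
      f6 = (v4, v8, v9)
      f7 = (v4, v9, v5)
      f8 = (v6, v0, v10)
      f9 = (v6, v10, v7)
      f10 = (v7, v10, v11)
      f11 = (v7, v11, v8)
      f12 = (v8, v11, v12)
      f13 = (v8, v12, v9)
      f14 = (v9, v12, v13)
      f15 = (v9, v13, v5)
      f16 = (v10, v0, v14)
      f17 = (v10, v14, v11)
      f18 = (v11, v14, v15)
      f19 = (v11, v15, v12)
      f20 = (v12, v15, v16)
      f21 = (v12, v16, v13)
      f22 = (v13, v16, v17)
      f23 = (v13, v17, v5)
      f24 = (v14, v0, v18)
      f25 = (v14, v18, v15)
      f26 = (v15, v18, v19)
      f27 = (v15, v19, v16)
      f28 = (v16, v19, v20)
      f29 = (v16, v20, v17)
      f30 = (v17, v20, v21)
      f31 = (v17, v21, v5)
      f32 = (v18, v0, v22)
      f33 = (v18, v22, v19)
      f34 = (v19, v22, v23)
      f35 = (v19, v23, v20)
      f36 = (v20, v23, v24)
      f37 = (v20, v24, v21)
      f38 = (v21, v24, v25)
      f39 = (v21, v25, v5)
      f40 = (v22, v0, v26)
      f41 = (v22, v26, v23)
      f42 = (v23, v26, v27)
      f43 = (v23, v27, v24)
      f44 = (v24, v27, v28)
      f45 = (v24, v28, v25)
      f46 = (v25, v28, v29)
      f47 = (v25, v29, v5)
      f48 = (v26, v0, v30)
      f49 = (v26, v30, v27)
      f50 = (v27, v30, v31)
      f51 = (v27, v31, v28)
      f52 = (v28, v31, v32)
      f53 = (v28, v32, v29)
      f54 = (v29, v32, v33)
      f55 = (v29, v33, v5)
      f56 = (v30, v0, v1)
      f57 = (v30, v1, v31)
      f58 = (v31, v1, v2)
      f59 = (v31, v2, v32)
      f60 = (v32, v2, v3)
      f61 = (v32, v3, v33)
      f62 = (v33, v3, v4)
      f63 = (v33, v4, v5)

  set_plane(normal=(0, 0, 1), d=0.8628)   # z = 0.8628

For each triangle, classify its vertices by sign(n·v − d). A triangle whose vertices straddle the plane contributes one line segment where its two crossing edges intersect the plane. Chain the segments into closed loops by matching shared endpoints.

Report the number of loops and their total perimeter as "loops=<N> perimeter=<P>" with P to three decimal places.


loops=1 perimeter=9.046

Straddling triangles (16 of 64):
  (v3,v8,v4) [--+] → (1.15131, 0.787245, 0.8628)–(1.47737, 0, 0.8628)  len=0.8521
  (v4,v8,v9) [+-+] → (1.15131, 0.787245, 0.8628)–(1.04469, 1.04469, 0.8628)  len=0.2787
  (v8,v12,v9) [--+] → (0.257449, 1.37076, 0.8628)–(1.04469, 1.04469, 0.8628)  len=0.8521
  (v9,v12,v13) [+-+] → (0.257449, 1.37076, 0.8628)–(0, 1.47737, 0.8628)  len=0.2787
  (v12,v16,v13) [--+] → (-0.787245, 1.15131, 0.8628)–(0, 1.47737, 0.8628)  len=0.8521
  (v13,v16,v17) [+-+] → (-0.787245, 1.15131, 0.8628)–(-1.04469, 1.04469, 0.8628)  len=0.2787
  (v16,v20,v17) [--+] → (-1.37076, 0.257449, 0.8628)–(-1.04469, 1.04469, 0.8628)  len=0.8521
  (v17,v20,v21) [+-+] → (-1.37076, 0.257449, 0.8628)–(-1.47737, 0, 0.8628)  len=0.2787
  (v20,v24,v21) [--+] → (-1.15131, -0.787245, 0.8628)–(-1.47737, 0, 0.8628)  len=0.8521
  (v21,v24,v25) [+-+] → (-1.15131, -0.787245, 0.8628)–(-1.04469, -1.04469, 0.8628)  len=0.2787
  (v24,v28,v25) [--+] → (-0.257449, -1.37076, 0.8628)–(-1.04469, -1.04469, 0.8628)  len=0.8521
  (v25,v28,v29) [+-+] → (-0.257449, -1.37076, 0.8628)–(0, -1.47737, 0.8628)  len=0.2787
  (v28,v32,v29) [--+] → (0.787245, -1.15131, 0.8628)–(0, -1.47737, 0.8628)  len=0.8521
  (v29,v32,v33) [+-+] → (0.787245, -1.15131, 0.8628)–(1.04469, -1.04469, 0.8628)  len=0.2787
  (v32,v3,v33) [--+] → (1.37076, -0.257449, 0.8628)–(1.04469, -1.04469, 0.8628)  len=0.8521
  (v33,v3,v4) [+-+] → (1.37076, -0.257449, 0.8628)–(1.47737, 0, 0.8628)  len=0.2787

Chained into 1 loop(s):
  loop 1: 16 segments, perimeter = 9.0460
Total perimeter = 9.046


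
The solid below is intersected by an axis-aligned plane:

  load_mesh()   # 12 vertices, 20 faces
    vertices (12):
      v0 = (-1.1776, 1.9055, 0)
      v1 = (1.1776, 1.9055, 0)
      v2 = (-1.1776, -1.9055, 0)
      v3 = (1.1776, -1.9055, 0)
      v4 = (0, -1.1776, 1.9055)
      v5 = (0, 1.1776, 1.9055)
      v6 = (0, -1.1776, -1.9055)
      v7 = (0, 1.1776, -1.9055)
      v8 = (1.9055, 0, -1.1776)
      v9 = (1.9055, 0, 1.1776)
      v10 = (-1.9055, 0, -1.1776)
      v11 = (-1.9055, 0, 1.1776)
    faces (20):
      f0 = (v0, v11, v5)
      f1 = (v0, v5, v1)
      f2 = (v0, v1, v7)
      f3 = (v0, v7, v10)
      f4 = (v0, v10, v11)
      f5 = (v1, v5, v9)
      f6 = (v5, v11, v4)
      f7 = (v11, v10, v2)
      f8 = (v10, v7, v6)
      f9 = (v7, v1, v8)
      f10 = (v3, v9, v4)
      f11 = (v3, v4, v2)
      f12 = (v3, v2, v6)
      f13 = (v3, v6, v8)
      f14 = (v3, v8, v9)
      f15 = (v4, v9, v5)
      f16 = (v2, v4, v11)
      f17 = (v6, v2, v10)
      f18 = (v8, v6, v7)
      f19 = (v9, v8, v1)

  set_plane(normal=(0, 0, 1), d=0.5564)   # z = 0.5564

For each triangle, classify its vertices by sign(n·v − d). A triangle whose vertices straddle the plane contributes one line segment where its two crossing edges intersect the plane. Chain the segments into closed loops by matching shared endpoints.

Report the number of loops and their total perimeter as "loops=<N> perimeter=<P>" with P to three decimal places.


Straddling triangles (10 of 20):
  (v0,v11,v5) [-++] → (-1.52152, 1.00518, 0.5564)–(-0.833745, 1.69296, 0.5564)  len=0.9727
  (v0,v5,v1) [-+-] → (-0.833745, 1.69296, 0.5564)–(0.833745, 1.69296, 0.5564)  len=1.6675
  (v0,v10,v11) [--+] → (-1.9055, 0, 0.5564)–(-1.52152, 1.00518, 0.5564)  len=1.0760
  (v1,v5,v9) [-++] → (0.833745, 1.69296, 0.5564)–(1.52152, 1.00518, 0.5564)  len=0.9727
  (v11,v10,v2) [+--] → (-1.9055, 0, 0.5564)–(-1.52152, -1.00518, 0.5564)  len=1.0760
  (v3,v9,v4) [-++] → (1.52152, -1.00518, 0.5564)–(0.833745, -1.69296, 0.5564)  len=0.9727
  (v3,v4,v2) [-+-] → (0.833745, -1.69296, 0.5564)–(-0.833745, -1.69296, 0.5564)  len=1.6675
  (v3,v8,v9) [--+] → (1.9055, 0, 0.5564)–(1.52152, -1.00518, 0.5564)  len=1.0760
  (v2,v4,v11) [-++] → (-0.833745, -1.69296, 0.5564)–(-1.52152, -1.00518, 0.5564)  len=0.9727
  (v9,v8,v1) [+--] → (1.9055, 0, 0.5564)–(1.52152, 1.00518, 0.5564)  len=1.0760

Chained into 1 loop(s):
  loop 1: 10 segments, perimeter = 11.5297
Total perimeter = 11.530

loops=1 perimeter=11.530


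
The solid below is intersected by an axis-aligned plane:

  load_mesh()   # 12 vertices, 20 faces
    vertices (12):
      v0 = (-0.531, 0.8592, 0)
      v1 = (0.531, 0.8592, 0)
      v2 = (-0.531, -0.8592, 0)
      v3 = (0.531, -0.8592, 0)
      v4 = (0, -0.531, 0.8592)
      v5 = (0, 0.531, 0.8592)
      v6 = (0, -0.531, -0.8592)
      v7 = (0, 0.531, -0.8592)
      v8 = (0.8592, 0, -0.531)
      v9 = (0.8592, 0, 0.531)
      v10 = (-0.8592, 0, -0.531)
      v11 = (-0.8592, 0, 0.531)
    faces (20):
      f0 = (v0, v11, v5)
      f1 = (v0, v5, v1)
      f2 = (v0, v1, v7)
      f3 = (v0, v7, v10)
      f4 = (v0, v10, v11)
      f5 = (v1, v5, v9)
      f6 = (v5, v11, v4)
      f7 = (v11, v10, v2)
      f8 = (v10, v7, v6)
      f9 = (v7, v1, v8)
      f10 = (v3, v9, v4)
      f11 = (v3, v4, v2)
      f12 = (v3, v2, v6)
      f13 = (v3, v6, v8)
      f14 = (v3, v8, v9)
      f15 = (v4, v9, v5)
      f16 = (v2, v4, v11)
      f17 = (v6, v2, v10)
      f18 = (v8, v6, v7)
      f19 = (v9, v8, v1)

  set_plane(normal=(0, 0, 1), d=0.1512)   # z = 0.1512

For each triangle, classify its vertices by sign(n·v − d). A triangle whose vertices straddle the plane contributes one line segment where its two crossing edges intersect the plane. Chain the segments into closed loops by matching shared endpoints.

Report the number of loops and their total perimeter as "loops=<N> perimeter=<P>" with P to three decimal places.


Straddling triangles (10 of 20):
  (v0,v11,v5) [-++] → (-0.624454, 0.614546, 0.1512)–(-0.437556, 0.801444, 0.1512)  len=0.2643
  (v0,v5,v1) [-+-] → (-0.437556, 0.801444, 0.1512)–(0.437556, 0.801444, 0.1512)  len=0.8751
  (v0,v10,v11) [--+] → (-0.8592, 0, 0.1512)–(-0.624454, 0.614546, 0.1512)  len=0.6579
  (v1,v5,v9) [-++] → (0.437556, 0.801444, 0.1512)–(0.624454, 0.614546, 0.1512)  len=0.2643
  (v11,v10,v2) [+--] → (-0.8592, 0, 0.1512)–(-0.624454, -0.614546, 0.1512)  len=0.6579
  (v3,v9,v4) [-++] → (0.624454, -0.614546, 0.1512)–(0.437556, -0.801444, 0.1512)  len=0.2643
  (v3,v4,v2) [-+-] → (0.437556, -0.801444, 0.1512)–(-0.437556, -0.801444, 0.1512)  len=0.8751
  (v3,v8,v9) [--+] → (0.8592, 0, 0.1512)–(0.624454, -0.614546, 0.1512)  len=0.6579
  (v2,v4,v11) [-++] → (-0.437556, -0.801444, 0.1512)–(-0.624454, -0.614546, 0.1512)  len=0.2643
  (v9,v8,v1) [+--] → (0.8592, 0, 0.1512)–(0.624454, 0.614546, 0.1512)  len=0.6579

Chained into 1 loop(s):
  loop 1: 10 segments, perimeter = 5.4389
Total perimeter = 5.439

loops=1 perimeter=5.439


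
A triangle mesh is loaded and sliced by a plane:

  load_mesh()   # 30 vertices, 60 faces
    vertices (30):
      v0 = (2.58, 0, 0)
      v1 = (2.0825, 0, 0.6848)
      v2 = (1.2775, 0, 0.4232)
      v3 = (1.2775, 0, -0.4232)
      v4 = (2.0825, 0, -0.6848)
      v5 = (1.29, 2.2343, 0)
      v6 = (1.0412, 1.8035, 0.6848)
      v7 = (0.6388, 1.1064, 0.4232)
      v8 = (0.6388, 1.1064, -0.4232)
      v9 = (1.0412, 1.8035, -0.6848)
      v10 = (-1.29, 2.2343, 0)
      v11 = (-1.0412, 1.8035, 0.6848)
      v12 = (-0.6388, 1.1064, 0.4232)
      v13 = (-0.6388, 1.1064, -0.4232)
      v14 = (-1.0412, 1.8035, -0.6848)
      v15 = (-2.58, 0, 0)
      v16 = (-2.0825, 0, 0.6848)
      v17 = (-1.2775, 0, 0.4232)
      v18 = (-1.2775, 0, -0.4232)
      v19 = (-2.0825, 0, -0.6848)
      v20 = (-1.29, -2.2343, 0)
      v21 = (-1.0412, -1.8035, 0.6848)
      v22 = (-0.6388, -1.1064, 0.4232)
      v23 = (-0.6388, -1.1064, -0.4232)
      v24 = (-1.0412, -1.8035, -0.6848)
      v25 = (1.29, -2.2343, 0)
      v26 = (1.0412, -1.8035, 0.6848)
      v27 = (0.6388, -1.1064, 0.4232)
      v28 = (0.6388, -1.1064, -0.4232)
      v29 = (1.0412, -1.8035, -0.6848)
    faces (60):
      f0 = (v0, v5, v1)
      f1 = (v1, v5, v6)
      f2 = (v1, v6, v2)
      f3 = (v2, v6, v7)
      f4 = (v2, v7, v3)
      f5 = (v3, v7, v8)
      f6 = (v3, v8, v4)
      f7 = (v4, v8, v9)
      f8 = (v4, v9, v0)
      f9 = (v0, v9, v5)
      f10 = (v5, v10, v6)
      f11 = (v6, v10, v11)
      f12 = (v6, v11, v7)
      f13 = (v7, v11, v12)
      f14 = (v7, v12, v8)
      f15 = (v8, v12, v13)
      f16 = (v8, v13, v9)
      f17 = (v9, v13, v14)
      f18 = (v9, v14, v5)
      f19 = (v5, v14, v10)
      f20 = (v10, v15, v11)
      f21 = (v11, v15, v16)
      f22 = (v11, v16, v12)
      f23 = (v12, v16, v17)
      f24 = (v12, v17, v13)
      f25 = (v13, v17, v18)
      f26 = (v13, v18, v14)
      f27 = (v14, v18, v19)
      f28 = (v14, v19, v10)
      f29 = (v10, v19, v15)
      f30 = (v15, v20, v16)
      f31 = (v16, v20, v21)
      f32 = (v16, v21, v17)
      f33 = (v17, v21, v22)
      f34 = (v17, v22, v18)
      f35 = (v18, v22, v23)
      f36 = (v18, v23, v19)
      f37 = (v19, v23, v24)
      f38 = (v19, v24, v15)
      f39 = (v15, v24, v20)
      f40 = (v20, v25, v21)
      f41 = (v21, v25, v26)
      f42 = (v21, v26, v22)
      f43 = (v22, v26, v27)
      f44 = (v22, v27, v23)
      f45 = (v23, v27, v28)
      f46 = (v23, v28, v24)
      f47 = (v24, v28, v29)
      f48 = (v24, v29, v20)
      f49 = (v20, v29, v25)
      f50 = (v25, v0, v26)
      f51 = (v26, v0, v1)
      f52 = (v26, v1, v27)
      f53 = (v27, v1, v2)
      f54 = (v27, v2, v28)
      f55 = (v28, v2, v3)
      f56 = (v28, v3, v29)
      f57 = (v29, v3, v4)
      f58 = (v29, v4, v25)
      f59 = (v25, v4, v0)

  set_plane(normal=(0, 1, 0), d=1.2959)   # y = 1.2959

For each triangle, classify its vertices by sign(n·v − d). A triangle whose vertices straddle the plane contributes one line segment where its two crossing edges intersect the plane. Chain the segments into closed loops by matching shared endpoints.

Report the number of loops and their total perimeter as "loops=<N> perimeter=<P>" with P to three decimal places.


Straddling triangles (18 of 60):
  (v0,v5,v1) [-+-] → (1.8318, 1.2959, 0)–(1.62285, 1.2959, 0.287614)  len=0.3555
  (v1,v5,v6) [-++] → (1.62285, 1.2959, 0.287614)–(1.33428, 1.2959, 0.6848)  len=0.4909
  (v1,v6,v2) [-+-] → (1.33428, 1.2959, 0.6848)–(1.10771, 1.2959, 0.611172)  len=0.2382
  (v2,v6,v7) [-+-] → (1.10771, 1.2959, 0.611172)–(0.748189, 1.2959, 0.494313)  len=0.3780
  (v4,v8,v9) [--+] → (0.748189, 1.2959, -0.494313)–(1.33428, 1.2959, -0.6848)  len=0.6163
  (v4,v9,v0) [-+-] → (1.33428, 1.2959, -0.6848)–(1.4743, 1.2959, -0.492061)  len=0.2382
  (v0,v9,v5) [-++] → (1.4743, 1.2959, -0.492061)–(1.8318, 1.2959, 0)  len=0.6082
  (v6,v11,v7) [++-] → (0.182108, 1.2959, 0.494313)–(0.748189, 1.2959, 0.494313)  len=0.5661
  (v7,v11,v12) [-+-] → (0.182108, 1.2959, 0.494313)–(-0.748189, 1.2959, 0.494313)  len=0.9303
  (v8,v13,v9) [--+] → (-0.182108, 1.2959, -0.494313)–(0.748189, 1.2959, -0.494313)  len=0.9303
  (v9,v13,v14) [+-+] → (-0.182108, 1.2959, -0.494313)–(-0.748189, 1.2959, -0.494313)  len=0.5661
  (v10,v15,v11) [+-+] → (-1.8318, 1.2959, 0)–(-1.4743, 1.2959, 0.492061)  len=0.6082
  (v11,v15,v16) [+--] → (-1.4743, 1.2959, 0.492061)–(-1.33428, 1.2959, 0.6848)  len=0.2382
  (v11,v16,v12) [+--] → (-1.33428, 1.2959, 0.6848)–(-0.748189, 1.2959, 0.494313)  len=0.6163
  (v13,v18,v14) [--+] → (-1.10771, 1.2959, -0.611172)–(-0.748189, 1.2959, -0.494313)  len=0.3780
  (v14,v18,v19) [+--] → (-1.10771, 1.2959, -0.611172)–(-1.33428, 1.2959, -0.6848)  len=0.2382
  (v14,v19,v10) [+-+] → (-1.33428, 1.2959, -0.6848)–(-1.62285, 1.2959, -0.287614)  len=0.4909
  (v10,v19,v15) [+--] → (-1.62285, 1.2959, -0.287614)–(-1.8318, 1.2959, 0)  len=0.3555

Chained into 1 loop(s):
  loop 1: 18 segments, perimeter = 8.8436
Total perimeter = 8.844

loops=1 perimeter=8.844


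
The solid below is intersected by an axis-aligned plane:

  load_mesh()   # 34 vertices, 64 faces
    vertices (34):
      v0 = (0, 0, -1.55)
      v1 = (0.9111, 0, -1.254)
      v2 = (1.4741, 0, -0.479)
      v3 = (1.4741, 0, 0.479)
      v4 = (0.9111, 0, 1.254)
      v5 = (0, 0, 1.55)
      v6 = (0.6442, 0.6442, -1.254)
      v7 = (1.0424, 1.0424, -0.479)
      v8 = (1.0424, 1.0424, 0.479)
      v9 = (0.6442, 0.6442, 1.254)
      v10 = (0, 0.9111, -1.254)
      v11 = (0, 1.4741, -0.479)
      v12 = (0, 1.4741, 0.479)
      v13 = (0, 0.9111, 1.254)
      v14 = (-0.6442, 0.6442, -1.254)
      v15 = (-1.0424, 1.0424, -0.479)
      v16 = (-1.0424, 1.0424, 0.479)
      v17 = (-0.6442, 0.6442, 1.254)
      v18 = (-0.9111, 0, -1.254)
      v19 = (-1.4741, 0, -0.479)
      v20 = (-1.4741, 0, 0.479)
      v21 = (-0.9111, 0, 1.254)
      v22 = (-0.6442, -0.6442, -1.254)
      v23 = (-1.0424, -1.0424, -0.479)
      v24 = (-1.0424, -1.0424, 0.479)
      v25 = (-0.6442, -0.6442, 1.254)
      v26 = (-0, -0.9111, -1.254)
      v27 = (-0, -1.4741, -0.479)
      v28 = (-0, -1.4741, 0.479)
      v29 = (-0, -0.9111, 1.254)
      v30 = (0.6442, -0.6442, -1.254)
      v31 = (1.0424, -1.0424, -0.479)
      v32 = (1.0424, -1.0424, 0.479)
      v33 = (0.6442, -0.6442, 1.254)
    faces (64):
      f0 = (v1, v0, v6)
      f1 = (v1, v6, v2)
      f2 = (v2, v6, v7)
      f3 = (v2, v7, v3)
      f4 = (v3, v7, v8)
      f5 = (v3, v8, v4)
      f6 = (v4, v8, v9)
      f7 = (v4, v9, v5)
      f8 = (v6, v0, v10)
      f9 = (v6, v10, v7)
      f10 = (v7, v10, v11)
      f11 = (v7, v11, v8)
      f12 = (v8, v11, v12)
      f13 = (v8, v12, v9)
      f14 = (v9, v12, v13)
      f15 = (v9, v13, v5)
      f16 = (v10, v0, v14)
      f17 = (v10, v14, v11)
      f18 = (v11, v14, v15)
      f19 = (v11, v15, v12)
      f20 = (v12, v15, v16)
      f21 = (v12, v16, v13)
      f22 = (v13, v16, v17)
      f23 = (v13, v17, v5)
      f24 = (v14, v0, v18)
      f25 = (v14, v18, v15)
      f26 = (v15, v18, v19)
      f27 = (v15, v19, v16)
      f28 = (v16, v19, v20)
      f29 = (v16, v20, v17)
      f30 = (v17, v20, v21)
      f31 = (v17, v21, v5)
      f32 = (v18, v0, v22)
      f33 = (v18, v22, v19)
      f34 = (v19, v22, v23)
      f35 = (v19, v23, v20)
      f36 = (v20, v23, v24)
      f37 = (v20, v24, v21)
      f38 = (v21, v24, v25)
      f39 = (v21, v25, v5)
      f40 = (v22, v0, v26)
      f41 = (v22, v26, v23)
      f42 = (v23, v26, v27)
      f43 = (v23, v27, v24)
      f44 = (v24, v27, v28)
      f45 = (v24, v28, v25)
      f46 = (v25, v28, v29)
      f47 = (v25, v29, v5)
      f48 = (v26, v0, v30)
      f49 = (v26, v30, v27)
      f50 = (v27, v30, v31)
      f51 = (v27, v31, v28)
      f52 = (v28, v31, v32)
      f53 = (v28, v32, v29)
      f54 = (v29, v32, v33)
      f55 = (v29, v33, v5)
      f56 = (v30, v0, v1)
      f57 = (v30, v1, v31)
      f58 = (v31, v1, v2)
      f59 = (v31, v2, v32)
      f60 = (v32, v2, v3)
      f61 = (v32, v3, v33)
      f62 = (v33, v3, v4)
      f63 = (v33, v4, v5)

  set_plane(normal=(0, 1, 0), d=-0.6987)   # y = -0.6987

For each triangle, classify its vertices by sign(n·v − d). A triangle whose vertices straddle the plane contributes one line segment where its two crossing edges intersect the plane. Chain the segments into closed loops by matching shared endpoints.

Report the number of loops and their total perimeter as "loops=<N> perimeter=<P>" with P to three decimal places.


Straddling triangles (20 of 64):
  (v19,v22,v23) [++-] → (-0.6987, -0.6987, -1.14793)–(-1.18474, -0.6987, -0.479)  len=0.8269
  (v19,v23,v20) [+-+] → (-1.18474, -0.6987, -0.479)–(-1.18474, -0.6987, -0.163128)  len=0.3159
  (v20,v23,v24) [+--] → (-1.18474, -0.6987, -0.163128)–(-1.18474, -0.6987, 0.479)  len=0.6421
  (v20,v24,v21) [+-+] → (-1.18474, -0.6987, 0.479)–(-0.999108, -0.6987, 0.734533)  len=0.3158
  (v21,v24,v25) [+-+] → (-0.999108, -0.6987, 0.734533)–(-0.6987, -0.6987, 1.14793)  len=0.5110
  (v22,v0,v26) [++-] → (0, -0.6987, -1.323)–(-0.512657, -0.6987, -1.254)  len=0.5173
  (v22,v26,v23) [+--] → (-0.512657, -0.6987, -1.254)–(-0.6987, -0.6987, -1.14793)  len=0.2142
  (v24,v28,v25) [--+] → (-0.601895, -0.6987, 1.20311)–(-0.6987, -0.6987, 1.14793)  len=0.1114
  (v25,v28,v29) [+--] → (-0.601895, -0.6987, 1.20311)–(-0.512657, -0.6987, 1.254)  len=0.1027
  (v25,v29,v5) [+-+] → (-0.512657, -0.6987, 1.254)–(0, -0.6987, 1.323)  len=0.5173
  (v26,v0,v30) [-++] → (0, -0.6987, -1.323)–(0.512657, -0.6987, -1.254)  len=0.5173
  (v26,v30,v27) [-+-] → (0.512657, -0.6987, -1.254)–(0.601895, -0.6987, -1.20311)  len=0.1027
  (v27,v30,v31) [-+-] → (0.601895, -0.6987, -1.20311)–(0.6987, -0.6987, -1.14793)  len=0.1114
  (v29,v32,v33) [--+] → (0.6987, -0.6987, 1.14793)–(0.512657, -0.6987, 1.254)  len=0.2142
  (v29,v33,v5) [-++] → (0.512657, -0.6987, 1.254)–(0, -0.6987, 1.323)  len=0.5173
  (v30,v1,v31) [++-] → (0.999108, -0.6987, -0.734533)–(0.6987, -0.6987, -1.14793)  len=0.5110
  (v31,v1,v2) [-++] → (0.999108, -0.6987, -0.734533)–(1.18474, -0.6987, -0.479)  len=0.3158
  (v31,v2,v32) [-+-] → (1.18474, -0.6987, -0.479)–(1.18474, -0.6987, 0.163128)  len=0.6421
  (v32,v2,v3) [-++] → (1.18474, -0.6987, 0.163128)–(1.18474, -0.6987, 0.479)  len=0.3159
  (v32,v3,v33) [-++] → (1.18474, -0.6987, 0.479)–(0.6987, -0.6987, 1.14793)  len=0.8269

Chained into 1 loop(s):
  loop 1: 20 segments, perimeter = 8.1492
Total perimeter = 8.149

loops=1 perimeter=8.149
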